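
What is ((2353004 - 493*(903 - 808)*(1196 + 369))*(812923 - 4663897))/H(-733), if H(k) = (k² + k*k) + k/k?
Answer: 91067539194318/358193 ≈ 2.5424e+8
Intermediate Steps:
H(k) = 1 + 2*k² (H(k) = (k² + k²) + 1 = 2*k² + 1 = 1 + 2*k²)
((2353004 - 493*(903 - 808)*(1196 + 369))*(812923 - 4663897))/H(-733) = ((2353004 - 493*(903 - 808)*(1196 + 369))*(812923 - 4663897))/(1 + 2*(-733)²) = ((2353004 - 46835*1565)*(-3850974))/(1 + 2*537289) = ((2353004 - 493*148675)*(-3850974))/(1 + 1074578) = ((2353004 - 73296775)*(-3850974))/1074579 = -70943771*(-3850974)*(1/1074579) = 273202617582954*(1/1074579) = 91067539194318/358193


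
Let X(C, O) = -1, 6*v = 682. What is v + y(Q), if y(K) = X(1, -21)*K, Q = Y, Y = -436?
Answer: 1649/3 ≈ 549.67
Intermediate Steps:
v = 341/3 (v = (⅙)*682 = 341/3 ≈ 113.67)
Q = -436
y(K) = -K
v + y(Q) = 341/3 - 1*(-436) = 341/3 + 436 = 1649/3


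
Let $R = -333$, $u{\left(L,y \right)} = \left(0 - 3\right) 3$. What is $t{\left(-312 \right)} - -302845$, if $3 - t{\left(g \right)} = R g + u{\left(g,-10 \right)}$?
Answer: $198961$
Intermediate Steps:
$u{\left(L,y \right)} = -9$ ($u{\left(L,y \right)} = \left(-3\right) 3 = -9$)
$t{\left(g \right)} = 12 + 333 g$ ($t{\left(g \right)} = 3 - \left(- 333 g - 9\right) = 3 - \left(-9 - 333 g\right) = 3 + \left(9 + 333 g\right) = 12 + 333 g$)
$t{\left(-312 \right)} - -302845 = \left(12 + 333 \left(-312\right)\right) - -302845 = \left(12 - 103896\right) + 302845 = -103884 + 302845 = 198961$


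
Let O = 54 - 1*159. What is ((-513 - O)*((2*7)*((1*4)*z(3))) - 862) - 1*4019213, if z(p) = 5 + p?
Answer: -4202859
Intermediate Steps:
O = -105 (O = 54 - 159 = -105)
((-513 - O)*((2*7)*((1*4)*z(3))) - 862) - 1*4019213 = ((-513 - 1*(-105))*((2*7)*((1*4)*(5 + 3))) - 862) - 1*4019213 = ((-513 + 105)*(14*(4*8)) - 862) - 4019213 = (-5712*32 - 862) - 4019213 = (-408*448 - 862) - 4019213 = (-182784 - 862) - 4019213 = -183646 - 4019213 = -4202859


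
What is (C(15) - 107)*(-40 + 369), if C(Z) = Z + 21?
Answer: -23359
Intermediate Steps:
C(Z) = 21 + Z
(C(15) - 107)*(-40 + 369) = ((21 + 15) - 107)*(-40 + 369) = (36 - 107)*329 = -71*329 = -23359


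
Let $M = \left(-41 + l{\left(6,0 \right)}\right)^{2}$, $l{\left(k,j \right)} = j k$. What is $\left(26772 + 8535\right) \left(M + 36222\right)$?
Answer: $1338241221$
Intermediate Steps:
$M = 1681$ ($M = \left(-41 + 0 \cdot 6\right)^{2} = \left(-41 + 0\right)^{2} = \left(-41\right)^{2} = 1681$)
$\left(26772 + 8535\right) \left(M + 36222\right) = \left(26772 + 8535\right) \left(1681 + 36222\right) = 35307 \cdot 37903 = 1338241221$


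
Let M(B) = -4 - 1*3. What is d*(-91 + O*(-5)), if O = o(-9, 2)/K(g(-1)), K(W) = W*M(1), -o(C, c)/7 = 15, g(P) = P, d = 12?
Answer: -192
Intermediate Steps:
o(C, c) = -105 (o(C, c) = -7*15 = -105)
M(B) = -7 (M(B) = -4 - 3 = -7)
K(W) = -7*W (K(W) = W*(-7) = -7*W)
O = -15 (O = -105/((-7*(-1))) = -105/7 = -105*⅐ = -15)
d*(-91 + O*(-5)) = 12*(-91 - 15*(-5)) = 12*(-91 + 75) = 12*(-16) = -192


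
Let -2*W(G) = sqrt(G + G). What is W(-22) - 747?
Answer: -747 - I*sqrt(11) ≈ -747.0 - 3.3166*I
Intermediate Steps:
W(G) = -sqrt(2)*sqrt(G)/2 (W(G) = -sqrt(G + G)/2 = -sqrt(2)*sqrt(G)/2)
W(-22) - 747 = -sqrt(2)*sqrt(-22)/2 - 747 = -sqrt(2)*I*sqrt(22)/2 - 747 = -I*sqrt(11) - 747 = -747 - I*sqrt(11)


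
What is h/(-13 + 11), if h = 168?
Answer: -84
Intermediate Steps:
h/(-13 + 11) = 168/(-13 + 11) = 168/(-2) = 168*(-½) = -84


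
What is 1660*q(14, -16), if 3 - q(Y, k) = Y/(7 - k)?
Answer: 91300/23 ≈ 3969.6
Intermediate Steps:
q(Y, k) = 3 - Y/(7 - k)
1660*q(14, -16) = 1660*((-21 + 14 + 3*(-16))/(-7 - 16)) = 1660*((-21 + 14 - 48)/(-23)) = 1660*(-1/23*(-55)) = 1660*(55/23) = 91300/23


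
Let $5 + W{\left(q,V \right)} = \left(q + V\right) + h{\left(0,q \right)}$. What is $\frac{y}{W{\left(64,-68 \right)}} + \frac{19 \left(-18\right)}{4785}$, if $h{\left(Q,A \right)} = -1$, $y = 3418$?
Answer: $- \frac{109057}{319} \approx -341.87$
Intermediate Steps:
$W{\left(q,V \right)} = -6 + V + q$ ($W{\left(q,V \right)} = -5 - \left(1 - V - q\right) = -5 + \left(-1 + V + q\right) = -6 + V + q$)
$\frac{y}{W{\left(64,-68 \right)}} + \frac{19 \left(-18\right)}{4785} = \frac{3418}{-6 - 68 + 64} + \frac{19 \left(-18\right)}{4785} = \frac{3418}{-10} - \frac{114}{1595} = 3418 \left(- \frac{1}{10}\right) - \frac{114}{1595} = - \frac{1709}{5} - \frac{114}{1595} = - \frac{109057}{319}$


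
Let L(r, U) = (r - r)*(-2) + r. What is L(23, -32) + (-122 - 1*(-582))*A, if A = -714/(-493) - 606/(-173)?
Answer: 11541791/5017 ≈ 2300.5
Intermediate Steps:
L(r, U) = r (L(r, U) = 0*(-2) + r = 0 + r = r)
A = 24840/5017 (A = -714*(-1/493) - 606*(-1/173) = 42/29 + 606/173 = 24840/5017 ≈ 4.9512)
L(23, -32) + (-122 - 1*(-582))*A = 23 + (-122 - 1*(-582))*(24840/5017) = 23 + (-122 + 582)*(24840/5017) = 23 + 460*(24840/5017) = 23 + 11426400/5017 = 11541791/5017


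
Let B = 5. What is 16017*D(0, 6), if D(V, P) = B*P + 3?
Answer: 528561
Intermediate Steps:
D(V, P) = 3 + 5*P (D(V, P) = 5*P + 3 = 3 + 5*P)
16017*D(0, 6) = 16017*(3 + 5*6) = 16017*(3 + 30) = 16017*33 = 528561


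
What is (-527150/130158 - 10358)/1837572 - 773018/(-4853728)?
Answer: 1013296048084301/6595959776657328 ≈ 0.15362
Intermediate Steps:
(-527150/130158 - 10358)/1837572 - 773018/(-4853728) = (-527150*1/130158 - 10358)*(1/1837572) - 773018*(-1/4853728) = (-263575/65079 - 10358)*(1/1837572) + 386509/2426864 = -674351857/65079*1/1837572 + 386509/2426864 = -674351857/119587348188 + 386509/2426864 = 1013296048084301/6595959776657328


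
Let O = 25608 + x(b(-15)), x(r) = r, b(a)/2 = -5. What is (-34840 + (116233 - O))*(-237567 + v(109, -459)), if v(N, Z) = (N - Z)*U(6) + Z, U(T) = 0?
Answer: -13280660670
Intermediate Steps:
b(a) = -10 (b(a) = 2*(-5) = -10)
v(N, Z) = Z (v(N, Z) = (N - Z)*0 + Z = 0 + Z = Z)
O = 25598 (O = 25608 - 10 = 25598)
(-34840 + (116233 - O))*(-237567 + v(109, -459)) = (-34840 + (116233 - 1*25598))*(-237567 - 459) = (-34840 + (116233 - 25598))*(-238026) = (-34840 + 90635)*(-238026) = 55795*(-238026) = -13280660670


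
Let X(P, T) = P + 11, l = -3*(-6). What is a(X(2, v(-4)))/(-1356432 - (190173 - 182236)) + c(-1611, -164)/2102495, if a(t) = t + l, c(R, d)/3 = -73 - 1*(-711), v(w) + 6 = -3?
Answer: 2546224921/2868579000655 ≈ 0.00088763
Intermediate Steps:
v(w) = -9 (v(w) = -6 - 3 = -9)
l = 18
c(R, d) = 1914 (c(R, d) = 3*(-73 - 1*(-711)) = 3*(-73 + 711) = 3*638 = 1914)
X(P, T) = 11 + P
a(t) = 18 + t (a(t) = t + 18 = 18 + t)
a(X(2, v(-4)))/(-1356432 - (190173 - 182236)) + c(-1611, -164)/2102495 = (18 + (11 + 2))/(-1356432 - (190173 - 182236)) + 1914/2102495 = (18 + 13)/(-1356432 - 1*7937) + 1914*(1/2102495) = 31/(-1356432 - 7937) + 1914/2102495 = 31/(-1364369) + 1914/2102495 = 31*(-1/1364369) + 1914/2102495 = -31/1364369 + 1914/2102495 = 2546224921/2868579000655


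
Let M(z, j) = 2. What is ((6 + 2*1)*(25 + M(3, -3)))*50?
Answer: 10800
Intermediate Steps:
((6 + 2*1)*(25 + M(3, -3)))*50 = ((6 + 2*1)*(25 + 2))*50 = ((6 + 2)*27)*50 = (8*27)*50 = 216*50 = 10800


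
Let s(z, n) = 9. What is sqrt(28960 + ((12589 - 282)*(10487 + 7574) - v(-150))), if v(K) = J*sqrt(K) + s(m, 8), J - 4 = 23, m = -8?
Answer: sqrt(222305678 - 135*I*sqrt(6)) ≈ 14910.0 - 0.e-2*I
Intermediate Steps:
J = 27 (J = 4 + 23 = 27)
v(K) = 9 + 27*sqrt(K) (v(K) = 27*sqrt(K) + 9 = 9 + 27*sqrt(K))
sqrt(28960 + ((12589 - 282)*(10487 + 7574) - v(-150))) = sqrt(28960 + ((12589 - 282)*(10487 + 7574) - (9 + 27*sqrt(-150)))) = sqrt(28960 + (12307*18061 - (9 + 27*(5*I*sqrt(6))))) = sqrt(28960 + (222276727 - (9 + 135*I*sqrt(6)))) = sqrt(28960 + (222276727 + (-9 - 135*I*sqrt(6)))) = sqrt(28960 + (222276718 - 135*I*sqrt(6))) = sqrt(222305678 - 135*I*sqrt(6))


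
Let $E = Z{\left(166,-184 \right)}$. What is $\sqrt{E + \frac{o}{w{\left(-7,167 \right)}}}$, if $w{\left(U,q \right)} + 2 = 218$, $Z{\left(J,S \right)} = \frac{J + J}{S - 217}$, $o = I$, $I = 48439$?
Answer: $\frac{\sqrt{46561698762}}{14436} \approx 14.947$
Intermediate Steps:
$o = 48439$
$Z{\left(J,S \right)} = \frac{2 J}{-217 + S}$
$w{\left(U,q \right)} = 216$ ($w{\left(U,q \right)} = -2 + 218 = 216$)
$E = - \frac{332}{401}$ ($E = 2 \cdot 166 \frac{1}{-217 - 184} = 2 \cdot 166 \frac{1}{-401} = 2 \cdot 166 \left(- \frac{1}{401}\right) = - \frac{332}{401} \approx -0.82793$)
$\sqrt{E + \frac{o}{w{\left(-7,167 \right)}}} = \sqrt{- \frac{332}{401} + \frac{48439}{216}} = \sqrt{\frac{19352327}{86616}} = \frac{\sqrt{46561698762}}{14436}$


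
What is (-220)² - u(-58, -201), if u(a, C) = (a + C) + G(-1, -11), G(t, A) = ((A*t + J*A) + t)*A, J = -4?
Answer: 49253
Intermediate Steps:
G(t, A) = A*(t - 4*A + A*t) (G(t, A) = ((A*t - 4*A) + t)*A = ((-4*A + A*t) + t)*A = (t - 4*A + A*t)*A = A*(t - 4*A + A*t))
u(a, C) = -594 + C + a (u(a, C) = (a + C) - 11*(-1 - 4*(-11) - 11*(-1)) = (C + a) - 11*(-1 + 44 + 11) = (C + a) - 11*54 = (C + a) - 594 = -594 + C + a)
(-220)² - u(-58, -201) = (-220)² - (-594 - 201 - 58) = 48400 - 1*(-853) = 48400 + 853 = 49253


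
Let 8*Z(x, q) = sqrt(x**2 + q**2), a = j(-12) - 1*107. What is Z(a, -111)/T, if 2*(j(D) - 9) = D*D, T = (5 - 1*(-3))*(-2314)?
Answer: -sqrt(12997)/148096 ≈ -0.00076980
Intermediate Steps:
T = -18512 (T = (5 + 3)*(-2314) = 8*(-2314) = -18512)
j(D) = 9 + D**2/2 (j(D) = 9 + (D*D)/2 = 9 + D**2/2)
a = -26 (a = (9 + (1/2)*(-12)**2) - 1*107 = (9 + (1/2)*144) - 107 = (9 + 72) - 107 = 81 - 107 = -26)
Z(x, q) = sqrt(q**2 + x**2)/8 (Z(x, q) = sqrt(x**2 + q**2)/8 = sqrt(q**2 + x**2)/8)
Z(a, -111)/T = (sqrt((-111)**2 + (-26)**2)/8)/(-18512) = (sqrt(12321 + 676)/8)*(-1/18512) = (sqrt(12997)/8)*(-1/18512) = -sqrt(12997)/148096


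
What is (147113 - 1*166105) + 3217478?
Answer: 3198486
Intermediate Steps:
(147113 - 1*166105) + 3217478 = (147113 - 166105) + 3217478 = -18992 + 3217478 = 3198486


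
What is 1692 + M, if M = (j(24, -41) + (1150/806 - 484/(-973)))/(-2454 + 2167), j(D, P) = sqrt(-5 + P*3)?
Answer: 190413800349/112538153 - 8*I*sqrt(2)/287 ≈ 1692.0 - 0.039421*I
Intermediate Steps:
j(D, P) = sqrt(-5 + 3*P)
M = -754527/112538153 - 8*I*sqrt(2)/287 (M = (sqrt(-5 + 3*(-41)) + (1150/806 - 484/(-973)))/(-2454 + 2167) = (sqrt(-5 - 123) + (1150*(1/806) - 484*(-1/973)))/(-287) = (sqrt(-128) + (575/403 + 484/973))*(-1/287) = (8*I*sqrt(2) + 754527/392119)*(-1/287) = (754527/392119 + 8*I*sqrt(2))*(-1/287) = -754527/112538153 - 8*I*sqrt(2)/287 ≈ -0.0067046 - 0.039421*I)
1692 + M = 1692 + (-754527/112538153 - 8*I*sqrt(2)/287) = 190413800349/112538153 - 8*I*sqrt(2)/287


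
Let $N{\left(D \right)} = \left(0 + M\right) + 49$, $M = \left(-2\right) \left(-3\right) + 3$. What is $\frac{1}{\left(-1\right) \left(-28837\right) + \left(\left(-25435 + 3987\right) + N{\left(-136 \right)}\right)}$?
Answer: $\frac{1}{7447} \approx 0.00013428$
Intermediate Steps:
$M = 9$ ($M = 6 + 3 = 9$)
$N{\left(D \right)} = 58$ ($N{\left(D \right)} = \left(0 + 9\right) + 49 = 9 + 49 = 58$)
$\frac{1}{\left(-1\right) \left(-28837\right) + \left(\left(-25435 + 3987\right) + N{\left(-136 \right)}\right)} = \frac{1}{\left(-1\right) \left(-28837\right) + \left(\left(-25435 + 3987\right) + 58\right)} = \frac{1}{28837 + \left(-21448 + 58\right)} = \frac{1}{28837 - 21390} = \frac{1}{7447}$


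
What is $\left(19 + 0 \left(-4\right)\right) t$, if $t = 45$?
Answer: $855$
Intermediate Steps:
$\left(19 + 0 \left(-4\right)\right) t = \left(19 + 0 \left(-4\right)\right) 45 = \left(19 + 0\right) 45 = 19 \cdot 45 = 855$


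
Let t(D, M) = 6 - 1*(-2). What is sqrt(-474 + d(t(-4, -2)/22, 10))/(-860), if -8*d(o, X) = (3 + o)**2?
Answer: -I*sqrt(920402)/37840 ≈ -0.025353*I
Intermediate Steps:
t(D, M) = 8 (t(D, M) = 6 + 2 = 8)
d(o, X) = -(3 + o)**2/8
sqrt(-474 + d(t(-4, -2)/22, 10))/(-860) = sqrt(-474 - (3 + 8/22)**2/8)/(-860) = sqrt(-474 - (3 + 8*(1/22))**2/8)*(-1/860) = sqrt(-474 - (3 + 4/11)**2/8)*(-1/860) = sqrt(-474 - (37/11)**2/8)*(-1/860) = sqrt(-474 - 1/8*1369/121)*(-1/860) = sqrt(-474 - 1369/968)*(-1/860) = sqrt(-460201/968)*(-1/860) = (I*sqrt(920402)/44)*(-1/860) = -I*sqrt(920402)/37840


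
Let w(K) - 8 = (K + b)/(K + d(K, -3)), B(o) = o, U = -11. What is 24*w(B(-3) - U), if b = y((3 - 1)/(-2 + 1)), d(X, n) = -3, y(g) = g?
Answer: 1104/5 ≈ 220.80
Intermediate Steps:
b = -2 (b = (3 - 1)/(-2 + 1) = 2/(-1) = 2*(-1) = -2)
w(K) = 8 + (-2 + K)/(-3 + K) (w(K) = 8 + (K - 2)/(K - 3) = 8 + (-2 + K)/(-3 + K))
24*w(B(-3) - U) = 24*((-26 + 9*(-3 - 1*(-11)))/(-3 + (-3 - 1*(-11)))) = 24*((-26 + 9*(-3 + 11))/(-3 + (-3 + 11))) = 24*((-26 + 9*8)/(-3 + 8)) = 24*((-26 + 72)/5) = 24*((1/5)*46) = 24*(46/5) = 1104/5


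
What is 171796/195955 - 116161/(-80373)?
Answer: 36570088663/15749491215 ≈ 2.3220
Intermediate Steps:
171796/195955 - 116161/(-80373) = 171796*(1/195955) - 116161*(-1/80373) = 171796/195955 + 116161/80373 = 36570088663/15749491215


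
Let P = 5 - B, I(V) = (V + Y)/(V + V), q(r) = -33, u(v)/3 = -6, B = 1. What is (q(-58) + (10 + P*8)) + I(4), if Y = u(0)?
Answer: 29/4 ≈ 7.2500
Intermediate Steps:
u(v) = -18 (u(v) = 3*(-6) = -18)
Y = -18
I(V) = (-18 + V)/(2*V) (I(V) = (V - 18)/(V + V) = (-18 + V)/((2*V)) = (-18 + V)*(1/(2*V)) = (-18 + V)/(2*V))
P = 4 (P = 5 - 1*1 = 5 - 1 = 4)
(q(-58) + (10 + P*8)) + I(4) = (-33 + (10 + 4*8)) + (½)*(-18 + 4)/4 = (-33 + (10 + 32)) + (½)*(¼)*(-14) = (-33 + 42) - 7/4 = 9 - 7/4 = 29/4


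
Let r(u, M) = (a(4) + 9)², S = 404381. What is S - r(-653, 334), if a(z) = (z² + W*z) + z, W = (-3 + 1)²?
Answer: 402356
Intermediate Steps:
W = 4 (W = (-2)² = 4)
a(z) = z² + 5*z (a(z) = (z² + 4*z) + z = z² + 5*z)
r(u, M) = 2025 (r(u, M) = (4*(5 + 4) + 9)² = (4*9 + 9)² = (36 + 9)² = 45² = 2025)
S - r(-653, 334) = 404381 - 1*2025 = 404381 - 2025 = 402356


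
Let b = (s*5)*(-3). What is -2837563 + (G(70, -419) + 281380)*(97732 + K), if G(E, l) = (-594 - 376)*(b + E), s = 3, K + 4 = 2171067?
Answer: 583372420787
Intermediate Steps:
K = 2171063 (K = -4 + 2171067 = 2171063)
b = -45 (b = (3*5)*(-3) = 15*(-3) = -45)
G(E, l) = 43650 - 970*E (G(E, l) = (-594 - 376)*(-45 + E) = -970*(-45 + E) = 43650 - 970*E)
-2837563 + (G(70, -419) + 281380)*(97732 + K) = -2837563 + ((43650 - 970*70) + 281380)*(97732 + 2171063) = -2837563 + ((43650 - 67900) + 281380)*2268795 = -2837563 + (-24250 + 281380)*2268795 = -2837563 + 257130*2268795 = -2837563 + 583375258350 = 583372420787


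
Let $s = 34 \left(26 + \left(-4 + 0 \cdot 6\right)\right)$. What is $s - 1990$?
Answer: $-1242$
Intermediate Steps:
$s = 748$ ($s = 34 \left(26 + \left(-4 + 0\right)\right) = 34 \left(26 - 4\right) = 34 \cdot 22 = 748$)
$s - 1990 = 748 - 1990 = -1242$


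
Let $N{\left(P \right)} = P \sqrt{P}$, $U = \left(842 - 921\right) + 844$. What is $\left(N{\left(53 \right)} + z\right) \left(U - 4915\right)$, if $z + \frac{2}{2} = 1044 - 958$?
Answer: $-352750 - 219950 \sqrt{53} \approx -1.954 \cdot 10^{6}$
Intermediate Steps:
$U = 765$ ($U = -79 + 844 = 765$)
$N{\left(P \right)} = P^{\frac{3}{2}}$
$z = 85$ ($z = -1 + \left(1044 - 958\right) = -1 + 86 = 85$)
$\left(N{\left(53 \right)} + z\right) \left(U - 4915\right) = \left(53^{\frac{3}{2}} + 85\right) \left(765 - 4915\right) = \left(53 \sqrt{53} + 85\right) \left(-4150\right) = \left(85 + 53 \sqrt{53}\right) \left(-4150\right) = -352750 - 219950 \sqrt{53}$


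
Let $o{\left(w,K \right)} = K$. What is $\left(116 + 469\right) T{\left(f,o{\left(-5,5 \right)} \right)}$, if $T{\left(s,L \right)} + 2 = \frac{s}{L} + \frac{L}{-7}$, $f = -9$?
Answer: $- \frac{18486}{7} \approx -2640.9$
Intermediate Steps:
$T{\left(s,L \right)} = -2 - \frac{L}{7} + \frac{s}{L}$ ($T{\left(s,L \right)} = -2 + \left(\frac{s}{L} + \frac{L}{-7}\right) = -2 + \left(\frac{s}{L} + L \left(- \frac{1}{7}\right)\right) = -2 - \left(\frac{L}{7} - \frac{s}{L}\right) = -2 - \frac{L}{7} + \frac{s}{L}$)
$\left(116 + 469\right) T{\left(f,o{\left(-5,5 \right)} \right)} = \left(116 + 469\right) \left(-2 - \frac{5}{7} - \frac{9}{5}\right) = 585 \left(-2 - \frac{5}{7} - \frac{9}{5}\right) = 585 \left(- \frac{158}{35}\right) = - \frac{18486}{7}$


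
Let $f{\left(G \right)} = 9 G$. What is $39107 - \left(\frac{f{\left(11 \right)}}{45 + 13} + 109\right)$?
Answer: $\frac{2261785}{58} \approx 38996.0$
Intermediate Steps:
$39107 - \left(\frac{f{\left(11 \right)}}{45 + 13} + 109\right) = 39107 - \left(\frac{9 \cdot 11}{45 + 13} + 109\right) = 39107 - \left(\frac{99}{58} + 109\right) = 39107 - \frac{6421}{58} = \frac{2261785}{58}$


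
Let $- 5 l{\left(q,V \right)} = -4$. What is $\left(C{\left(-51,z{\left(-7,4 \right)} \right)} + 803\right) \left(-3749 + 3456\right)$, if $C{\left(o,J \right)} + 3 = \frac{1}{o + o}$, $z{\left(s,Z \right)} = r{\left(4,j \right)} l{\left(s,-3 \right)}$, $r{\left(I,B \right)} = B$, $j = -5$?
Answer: $- \frac{23908507}{102} \approx -2.344 \cdot 10^{5}$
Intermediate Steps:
$l{\left(q,V \right)} = \frac{4}{5}$ ($l{\left(q,V \right)} = \left(- \frac{1}{5}\right) \left(-4\right) = \frac{4}{5}$)
$z{\left(s,Z \right)} = -4$ ($z{\left(s,Z \right)} = \left(-5\right) \frac{4}{5} = -4$)
$C{\left(o,J \right)} = -3 + \frac{1}{2 o}$ ($C{\left(o,J \right)} = -3 + \frac{1}{o + o} = -3 + \frac{1}{2 o}$)
$\left(C{\left(-51,z{\left(-7,4 \right)} \right)} + 803\right) \left(-3749 + 3456\right) = \left(\left(-3 + \frac{1}{2 \left(-51\right)}\right) + 803\right) \left(-3749 + 3456\right) = \left(\left(-3 + \frac{1}{2} \left(- \frac{1}{51}\right)\right) + 803\right) \left(-293\right) = \left(\left(-3 - \frac{1}{102}\right) + 803\right) \left(-293\right) = \left(- \frac{307}{102} + 803\right) \left(-293\right) = \frac{81599}{102} \left(-293\right) = - \frac{23908507}{102}$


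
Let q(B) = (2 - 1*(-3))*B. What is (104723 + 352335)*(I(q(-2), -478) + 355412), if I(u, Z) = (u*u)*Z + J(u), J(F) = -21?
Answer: 140586927278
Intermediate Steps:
q(B) = 5*B (q(B) = (2 + 3)*B = 5*B)
I(u, Z) = -21 + Z*u**2 (I(u, Z) = (u*u)*Z - 21 = u**2*Z - 21 = Z*u**2 - 21 = -21 + Z*u**2)
(104723 + 352335)*(I(q(-2), -478) + 355412) = (104723 + 352335)*((-21 - 478*(5*(-2))**2) + 355412) = 457058*((-21 - 478*(-10)**2) + 355412) = 457058*((-21 - 478*100) + 355412) = 457058*((-21 - 47800) + 355412) = 457058*(-47821 + 355412) = 457058*307591 = 140586927278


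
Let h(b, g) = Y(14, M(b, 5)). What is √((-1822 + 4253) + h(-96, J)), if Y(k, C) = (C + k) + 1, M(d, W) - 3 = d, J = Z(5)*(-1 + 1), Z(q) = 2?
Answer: √2353 ≈ 48.508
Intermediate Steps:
J = 0 (J = 2*(-1 + 1) = 2*0 = 0)
M(d, W) = 3 + d
Y(k, C) = 1 + C + k
h(b, g) = 18 + b (h(b, g) = 1 + (3 + b) + 14 = 18 + b)
√((-1822 + 4253) + h(-96, J)) = √((-1822 + 4253) + (18 - 96)) = √(2431 - 78) = √2353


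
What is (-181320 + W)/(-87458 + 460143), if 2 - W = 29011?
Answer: -210329/372685 ≈ -0.56436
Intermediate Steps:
W = -29009 (W = 2 - 1*29011 = 2 - 29011 = -29009)
(-181320 + W)/(-87458 + 460143) = (-181320 - 29009)/(-87458 + 460143) = -210329/372685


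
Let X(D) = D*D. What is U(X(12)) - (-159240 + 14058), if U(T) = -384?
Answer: 144798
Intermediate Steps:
X(D) = D**2
U(X(12)) - (-159240 + 14058) = -384 - (-159240 + 14058) = -384 - 1*(-145182) = -384 + 145182 = 144798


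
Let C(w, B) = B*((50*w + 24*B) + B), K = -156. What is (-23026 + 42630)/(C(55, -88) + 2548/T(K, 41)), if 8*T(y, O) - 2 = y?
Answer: -53911/133464 ≈ -0.40394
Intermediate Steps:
T(y, O) = ¼ + y/8
C(w, B) = B*(25*B + 50*w) (C(w, B) = B*((24*B + 50*w) + B) = B*(25*B + 50*w))
(-23026 + 42630)/(C(55, -88) + 2548/T(K, 41)) = (-23026 + 42630)/(25*(-88)*(-88 + 2*55) + 2548/(¼ + (⅛)*(-156))) = 19604/(25*(-88)*(-88 + 110) + 2548/(¼ - 39/2)) = 19604/(25*(-88)*22 + 2548/(-77/4)) = 19604/(-48400 + 2548*(-4/77)) = 19604/(-48400 - 1456/11) = 19604/(-533856/11) = 19604*(-11/533856) = -53911/133464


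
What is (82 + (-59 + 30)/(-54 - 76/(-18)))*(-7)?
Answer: -36997/64 ≈ -578.08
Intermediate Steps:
(82 + (-59 + 30)/(-54 - 76/(-18)))*(-7) = (82 - 29/(-54 - 76*(-1/18)))*(-7) = (82 - 29/(-54 + 38/9))*(-7) = (82 - 29/(-448/9))*(-7) = (82 - 29*(-9/448))*(-7) = (82 + 261/448)*(-7) = (36997/448)*(-7) = -36997/64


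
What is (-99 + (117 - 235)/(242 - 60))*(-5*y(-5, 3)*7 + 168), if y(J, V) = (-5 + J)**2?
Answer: 4316368/13 ≈ 3.3203e+5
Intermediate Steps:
(-99 + (117 - 235)/(242 - 60))*(-5*y(-5, 3)*7 + 168) = (-99 + (117 - 235)/(242 - 60))*(-5*(-5 - 5)**2*7 + 168) = (-99 - 118/182)*(-5*(-10)**2*7 + 168) = (-99 - 118*1/182)*(-5*100*7 + 168) = (-99 - 59/91)*(-500*7 + 168) = -9068*(-3500 + 168)/91 = -9068/91*(-3332) = 4316368/13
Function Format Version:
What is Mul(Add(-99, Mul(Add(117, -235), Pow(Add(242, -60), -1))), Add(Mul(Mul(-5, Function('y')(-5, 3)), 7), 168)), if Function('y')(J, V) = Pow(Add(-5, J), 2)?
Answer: Rational(4316368, 13) ≈ 3.3203e+5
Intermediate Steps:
Mul(Add(-99, Mul(Add(117, -235), Pow(Add(242, -60), -1))), Add(Mul(Mul(-5, Function('y')(-5, 3)), 7), 168)) = Mul(Add(-99, Mul(Add(117, -235), Pow(Add(242, -60), -1))), Add(Mul(Mul(-5, Pow(Add(-5, -5), 2)), 7), 168)) = Mul(Add(-99, Mul(-118, Pow(182, -1))), Add(Mul(Mul(-5, Pow(-10, 2)), 7), 168)) = Mul(Add(-99, Mul(-118, Rational(1, 182))), Add(Mul(Mul(-5, 100), 7), 168)) = Mul(Add(-99, Rational(-59, 91)), Add(Mul(-500, 7), 168)) = Mul(Rational(-9068, 91), Add(-3500, 168)) = Mul(Rational(-9068, 91), -3332) = Rational(4316368, 13)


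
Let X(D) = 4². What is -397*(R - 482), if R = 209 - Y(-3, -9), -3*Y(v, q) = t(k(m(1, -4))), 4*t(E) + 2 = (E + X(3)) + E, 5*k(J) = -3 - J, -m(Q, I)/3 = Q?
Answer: 647507/6 ≈ 1.0792e+5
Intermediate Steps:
m(Q, I) = -3*Q
X(D) = 16
k(J) = -⅗ - J/5 (k(J) = (-3 - J)/5 = -⅗ - J/5)
t(E) = 7/2 + E/2 (t(E) = -½ + ((E + 16) + E)/4 = -½ + ((16 + E) + E)/4 = -½ + (16 + 2*E)/4 = -½ + (4 + E/2) = 7/2 + E/2)
Y(v, q) = -7/6 (Y(v, q) = -(7/2 + (-⅗ - (-3)/5)/2)/3 = -(7/2 + (-⅗ - ⅕*(-3))/2)/3 = -(7/2 + (-⅗ + ⅗)/2)/3 = -(7/2 + (½)*0)/3 = -(7/2 + 0)/3 = -⅓*7/2 = -7/6)
R = 1261/6 (R = 209 - 1*(-7/6) = 209 + 7/6 = 1261/6 ≈ 210.17)
-397*(R - 482) = -397*(1261/6 - 482) = -397*(-1631/6) = 647507/6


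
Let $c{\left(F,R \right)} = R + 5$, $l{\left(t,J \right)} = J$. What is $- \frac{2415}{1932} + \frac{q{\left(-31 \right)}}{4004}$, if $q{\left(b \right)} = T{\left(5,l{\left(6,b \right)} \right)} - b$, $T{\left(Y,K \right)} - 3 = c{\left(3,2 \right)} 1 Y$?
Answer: $- \frac{1234}{1001} \approx -1.2328$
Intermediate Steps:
$c{\left(F,R \right)} = 5 + R$
$T{\left(Y,K \right)} = 3 + 7 Y$ ($T{\left(Y,K \right)} = 3 + \left(5 + 2\right) 1 Y = 3 + 7 \cdot 1 Y = 3 + 7 Y$)
$q{\left(b \right)} = 38 - b$ ($q{\left(b \right)} = \left(3 + 7 \cdot 5\right) - b = \left(3 + 35\right) - b = 38 - b$)
$- \frac{2415}{1932} + \frac{q{\left(-31 \right)}}{4004} = - \frac{2415}{1932} + \frac{38 - -31}{4004} = \left(-2415\right) \frac{1}{1932} + \left(38 + 31\right) \frac{1}{4004} = - \frac{5}{4} + 69 \cdot \frac{1}{4004} = - \frac{5}{4} + \frac{69}{4004} = - \frac{1234}{1001}$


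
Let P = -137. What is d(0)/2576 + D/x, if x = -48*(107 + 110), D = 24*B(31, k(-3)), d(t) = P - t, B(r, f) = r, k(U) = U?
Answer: -321/2576 ≈ -0.12461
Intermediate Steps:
d(t) = -137 - t
D = 744 (D = 24*31 = 744)
x = -10416 (x = -48*217 = -10416)
d(0)/2576 + D/x = (-137 - 1*0)/2576 + 744/(-10416) = (-137 + 0)*(1/2576) + 744*(-1/10416) = -137*1/2576 - 1/14 = -137/2576 - 1/14 = -321/2576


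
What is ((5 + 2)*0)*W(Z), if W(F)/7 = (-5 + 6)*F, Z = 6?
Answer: 0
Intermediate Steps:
W(F) = 7*F (W(F) = 7*((-5 + 6)*F) = 7*(1*F) = 7*F)
((5 + 2)*0)*W(Z) = ((5 + 2)*0)*(7*6) = (7*0)*42 = 0*42 = 0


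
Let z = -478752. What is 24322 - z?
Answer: 503074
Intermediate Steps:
24322 - z = 24322 - 1*(-478752) = 24322 + 478752 = 503074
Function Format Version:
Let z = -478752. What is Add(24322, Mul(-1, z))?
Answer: 503074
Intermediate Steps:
Add(24322, Mul(-1, z)) = Add(24322, Mul(-1, -478752)) = Add(24322, 478752) = 503074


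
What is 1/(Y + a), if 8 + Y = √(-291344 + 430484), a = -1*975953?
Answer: -975961/952499734381 - 6*√3865/952499734381 ≈ -1.0250e-6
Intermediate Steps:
a = -975953
Y = -8 + 6*√3865 (Y = -8 + √(-291344 + 430484) = -8 + √139140 = -8 + 6*√3865 ≈ 365.01)
1/(Y + a) = 1/((-8 + 6*√3865) - 975953) = 1/(-975961 + 6*√3865)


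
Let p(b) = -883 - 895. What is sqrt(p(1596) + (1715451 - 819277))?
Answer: 2*sqrt(223599) ≈ 945.72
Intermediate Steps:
p(b) = -1778
sqrt(p(1596) + (1715451 - 819277)) = sqrt(-1778 + (1715451 - 819277)) = sqrt(-1778 + 896174) = sqrt(894396) = 2*sqrt(223599)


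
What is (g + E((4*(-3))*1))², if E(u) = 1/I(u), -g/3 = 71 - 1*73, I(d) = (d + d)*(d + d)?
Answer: 11950849/331776 ≈ 36.021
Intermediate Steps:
I(d) = 4*d² (I(d) = (2*d)*(2*d) = 4*d²)
g = 6 (g = -3*(71 - 1*73) = -3*(71 - 73) = -3*(-2) = 6)
E(u) = 1/(4*u²)
(g + E((4*(-3))*1))² = (6 + 1/(4*((4*(-3))*1)²))² = (6 + 1/(4*(-12*1)²))² = (6 + (¼)/(-12)²)² = (6 + (¼)*(1/144))² = (6 + 1/576)² = (3457/576)² = 11950849/331776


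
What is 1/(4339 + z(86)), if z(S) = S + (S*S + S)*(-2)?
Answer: -1/10539 ≈ -9.4886e-5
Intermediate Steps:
z(S) = -S - 2*S² (z(S) = S + (S² + S)*(-2) = S + (S + S²)*(-2) = S + (-2*S - 2*S²) = -S - 2*S²)
1/(4339 + z(86)) = 1/(4339 - 1*86*(1 + 2*86)) = 1/(4339 - 1*86*(1 + 172)) = 1/(4339 - 1*86*173) = 1/(4339 - 14878) = 1/(-10539) = -1/10539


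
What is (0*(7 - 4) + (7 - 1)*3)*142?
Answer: 2556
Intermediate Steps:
(0*(7 - 4) + (7 - 1)*3)*142 = (0*3 + 6*3)*142 = (0 + 18)*142 = 18*142 = 2556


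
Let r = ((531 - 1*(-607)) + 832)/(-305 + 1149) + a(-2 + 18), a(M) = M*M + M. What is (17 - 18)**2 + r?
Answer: 116191/422 ≈ 275.33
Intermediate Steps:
a(M) = M + M**2 (a(M) = M**2 + M = M + M**2)
r = 115769/422 (r = ((531 - 1*(-607)) + 832)/(-305 + 1149) + (-2 + 18)*(1 + (-2 + 18)) = ((531 + 607) + 832)/844 + 16*(1 + 16) = (1138 + 832)*(1/844) + 16*17 = 1970*(1/844) + 272 = 985/422 + 272 = 115769/422 ≈ 274.33)
(17 - 18)**2 + r = (17 - 18)**2 + 115769/422 = (-1)**2 + 115769/422 = 1 + 115769/422 = 116191/422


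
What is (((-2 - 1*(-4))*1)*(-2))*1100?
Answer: -4400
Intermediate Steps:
(((-2 - 1*(-4))*1)*(-2))*1100 = (((-2 + 4)*1)*(-2))*1100 = ((2*1)*(-2))*1100 = (2*(-2))*1100 = -4*1100 = -4400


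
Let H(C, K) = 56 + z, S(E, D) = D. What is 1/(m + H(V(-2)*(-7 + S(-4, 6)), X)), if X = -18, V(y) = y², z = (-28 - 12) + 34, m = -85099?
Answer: -1/85049 ≈ -1.1758e-5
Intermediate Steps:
z = -6 (z = -40 + 34 = -6)
H(C, K) = 50 (H(C, K) = 56 - 6 = 50)
1/(m + H(V(-2)*(-7 + S(-4, 6)), X)) = 1/(-85099 + 50) = 1/(-85049) = -1/85049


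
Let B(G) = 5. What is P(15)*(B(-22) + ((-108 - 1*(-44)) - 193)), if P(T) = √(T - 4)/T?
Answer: -84*√11/5 ≈ -55.719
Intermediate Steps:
P(T) = √(-4 + T)/T
P(15)*(B(-22) + ((-108 - 1*(-44)) - 193)) = (√(-4 + 15)/15)*(5 + ((-108 - 1*(-44)) - 193)) = (√11/15)*(5 + ((-108 + 44) - 193)) = (√11/15)*(5 + (-64 - 193)) = (√11/15)*(5 - 257) = (√11/15)*(-252) = -84*√11/5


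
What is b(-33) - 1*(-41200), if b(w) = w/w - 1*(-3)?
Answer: 41204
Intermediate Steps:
b(w) = 4 (b(w) = 1 + 3 = 4)
b(-33) - 1*(-41200) = 4 - 1*(-41200) = 4 + 41200 = 41204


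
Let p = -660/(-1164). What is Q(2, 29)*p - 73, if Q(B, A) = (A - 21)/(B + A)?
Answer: -219071/3007 ≈ -72.854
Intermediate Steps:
Q(B, A) = (-21 + A)/(A + B)
p = 55/97 (p = -660*(-1/1164) = 55/97 ≈ 0.56701)
Q(2, 29)*p - 73 = ((-21 + 29)/(29 + 2))*(55/97) - 73 = (8/31)*(55/97) - 73 = 440/3007 - 73 = -219071/3007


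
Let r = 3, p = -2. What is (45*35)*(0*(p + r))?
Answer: 0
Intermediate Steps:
(45*35)*(0*(p + r)) = (45*35)*(0*(-2 + 3)) = 1575*(0*1) = 1575*0 = 0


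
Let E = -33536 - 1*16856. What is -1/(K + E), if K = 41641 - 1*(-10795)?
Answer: -1/2044 ≈ -0.00048924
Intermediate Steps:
E = -50392 (E = -33536 - 16856 = -50392)
K = 52436 (K = 41641 + 10795 = 52436)
-1/(K + E) = -1/(52436 - 50392) = -1/2044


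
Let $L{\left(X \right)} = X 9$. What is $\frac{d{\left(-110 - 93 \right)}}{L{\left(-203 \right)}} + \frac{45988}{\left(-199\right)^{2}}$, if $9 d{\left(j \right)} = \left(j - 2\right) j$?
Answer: $- \frac{4393177}{3207681} \approx -1.3696$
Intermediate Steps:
$L{\left(X \right)} = 9 X$
$d{\left(j \right)} = \frac{j \left(-2 + j\right)}{9}$ ($d{\left(j \right)} = \frac{\left(j - 2\right) j}{9} = \frac{\left(-2 + j\right) j}{9} = \frac{j \left(-2 + j\right)}{9}$)
$\frac{d{\left(-110 - 93 \right)}}{L{\left(-203 \right)}} + \frac{45988}{\left(-199\right)^{2}} = \frac{\frac{1}{9} \left(-110 - 93\right) \left(-2 - 203\right)}{9 \left(-203\right)} + \frac{45988}{\left(-199\right)^{2}} = \frac{\frac{1}{9} \left(-110 - 93\right) \left(-2 - 203\right)}{-1827} + \frac{45988}{39601} = \frac{1}{9} \left(-203\right) \left(-2 - 203\right) \left(- \frac{1}{1827}\right) + 45988 \cdot \frac{1}{39601} = \frac{1}{9} \left(-203\right) \left(-205\right) \left(- \frac{1}{1827}\right) + \frac{45988}{39601} = \frac{41615}{9} \left(- \frac{1}{1827}\right) + \frac{45988}{39601} = - \frac{205}{81} + \frac{45988}{39601} = - \frac{4393177}{3207681}$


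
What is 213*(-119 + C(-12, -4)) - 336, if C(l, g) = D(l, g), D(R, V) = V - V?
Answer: -25683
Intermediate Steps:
D(R, V) = 0
C(l, g) = 0
213*(-119 + C(-12, -4)) - 336 = 213*(-119 + 0) - 336 = 213*(-119) - 336 = -25347 - 336 = -25683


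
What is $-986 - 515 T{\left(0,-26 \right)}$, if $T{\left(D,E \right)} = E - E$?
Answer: $-986$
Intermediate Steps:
$T{\left(D,E \right)} = 0$
$-986 - 515 T{\left(0,-26 \right)} = -986 - 0 = -986 + 0 = -986$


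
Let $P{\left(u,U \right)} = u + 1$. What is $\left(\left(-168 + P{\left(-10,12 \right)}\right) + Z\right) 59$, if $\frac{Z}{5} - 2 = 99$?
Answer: $19352$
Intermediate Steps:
$Z = 505$ ($Z = 10 + 5 \cdot 99 = 10 + 495 = 505$)
$P{\left(u,U \right)} = 1 + u$
$\left(\left(-168 + P{\left(-10,12 \right)}\right) + Z\right) 59 = \left(\left(-168 + \left(1 - 10\right)\right) + 505\right) 59 = \left(\left(-168 - 9\right) + 505\right) 59 = \left(-177 + 505\right) 59 = 328 \cdot 59 = 19352$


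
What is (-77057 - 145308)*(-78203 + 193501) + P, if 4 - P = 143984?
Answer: -25638383750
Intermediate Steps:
P = -143980 (P = 4 - 1*143984 = 4 - 143984 = -143980)
(-77057 - 145308)*(-78203 + 193501) + P = (-77057 - 145308)*(-78203 + 193501) - 143980 = -222365*115298 - 143980 = -25638239770 - 143980 = -25638383750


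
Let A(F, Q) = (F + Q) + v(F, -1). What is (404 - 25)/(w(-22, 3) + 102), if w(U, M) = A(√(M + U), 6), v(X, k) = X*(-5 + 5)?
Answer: 40932/11683 - 379*I*√19/11683 ≈ 3.5036 - 0.1414*I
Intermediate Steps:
v(X, k) = 0 (v(X, k) = X*0 = 0)
A(F, Q) = F + Q (A(F, Q) = (F + Q) + 0 = F + Q)
w(U, M) = 6 + √(M + U) (w(U, M) = √(M + U) + 6 = 6 + √(M + U))
(404 - 25)/(w(-22, 3) + 102) = (404 - 25)/((6 + √(3 - 22)) + 102) = 379/((6 + √(-19)) + 102) = 379/((6 + I*√19) + 102) = 379/(108 + I*√19)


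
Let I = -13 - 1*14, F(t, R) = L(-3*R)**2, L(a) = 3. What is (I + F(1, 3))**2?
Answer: 324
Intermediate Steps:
F(t, R) = 9 (F(t, R) = 3**2 = 9)
I = -27 (I = -13 - 14 = -27)
(I + F(1, 3))**2 = (-27 + 9)**2 = (-18)**2 = 324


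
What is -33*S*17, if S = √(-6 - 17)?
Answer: -561*I*√23 ≈ -2690.5*I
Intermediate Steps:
S = I*√23 (S = √(-23) = I*√23 ≈ 4.7958*I)
-33*S*17 = -33*I*√23*17 = -561*I*√23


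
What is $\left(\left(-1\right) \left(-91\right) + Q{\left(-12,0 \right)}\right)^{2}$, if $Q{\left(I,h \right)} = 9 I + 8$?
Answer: $81$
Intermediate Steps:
$Q{\left(I,h \right)} = 8 + 9 I$
$\left(\left(-1\right) \left(-91\right) + Q{\left(-12,0 \right)}\right)^{2} = \left(\left(-1\right) \left(-91\right) + \left(8 + 9 \left(-12\right)\right)\right)^{2} = \left(91 + \left(8 - 108\right)\right)^{2} = \left(91 - 100\right)^{2} = \left(-9\right)^{2} = 81$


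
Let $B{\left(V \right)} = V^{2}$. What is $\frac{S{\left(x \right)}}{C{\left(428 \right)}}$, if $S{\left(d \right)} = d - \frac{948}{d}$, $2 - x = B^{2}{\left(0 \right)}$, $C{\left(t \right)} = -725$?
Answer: $\frac{472}{725} \approx 0.65103$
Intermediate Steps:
$x = 2$ ($x = 2 - \left(0^{2}\right)^{2} = 2 - 0^{2} = 2 - 0 = 2 + 0 = 2$)
$\frac{S{\left(x \right)}}{C{\left(428 \right)}} = \frac{2 - \frac{948}{2}}{-725} = \left(2 - 474\right) \left(- \frac{1}{725}\right) = \left(-472\right) \left(- \frac{1}{725}\right) = \frac{472}{725}$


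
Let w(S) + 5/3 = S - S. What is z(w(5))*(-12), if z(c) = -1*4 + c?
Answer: 68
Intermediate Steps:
w(S) = -5/3 (w(S) = -5/3 + (S - S) = -5/3 + 0 = -5/3)
z(c) = -4 + c
z(w(5))*(-12) = (-4 - 5/3)*(-12) = -17/3*(-12) = 68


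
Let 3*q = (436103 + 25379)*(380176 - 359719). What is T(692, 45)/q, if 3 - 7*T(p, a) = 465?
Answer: -11/524474293 ≈ -2.0973e-8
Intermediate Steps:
T(p, a) = -66 (T(p, a) = 3/7 - ⅐*465 = 3/7 - 465/7 = -66)
q = 3146845758 (q = ((436103 + 25379)*(380176 - 359719))/3 = (461482*20457)/3 = (⅓)*9440537274 = 3146845758)
T(692, 45)/q = -66/3146845758 = -66*1/3146845758 = -11/524474293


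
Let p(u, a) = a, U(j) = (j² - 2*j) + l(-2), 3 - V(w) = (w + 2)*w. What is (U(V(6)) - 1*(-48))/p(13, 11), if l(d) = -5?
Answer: 2158/11 ≈ 196.18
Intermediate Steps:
V(w) = 3 - w*(2 + w) (V(w) = 3 - (w + 2)*w = 3 - (2 + w)*w = 3 - w*(2 + w))
U(j) = -5 + j² - 2*j (U(j) = (j² - 2*j) - 5 = -5 + j² - 2*j)
(U(V(6)) - 1*(-48))/p(13, 11) = ((-5 + (3 - 1*6² - 2*6)² - 2*(3 - 1*6² - 2*6)) - 1*(-48))/11 = ((-5 + (3 - 1*36 - 12)² - 2*(3 - 1*36 - 12)) + 48)*(1/11) = ((-5 + (3 - 36 - 12)² - 2*(3 - 36 - 12)) + 48)*(1/11) = ((-5 + (-45)² - 2*(-45)) + 48)*(1/11) = ((-5 + 2025 + 90) + 48)*(1/11) = (2110 + 48)*(1/11) = 2158*(1/11) = 2158/11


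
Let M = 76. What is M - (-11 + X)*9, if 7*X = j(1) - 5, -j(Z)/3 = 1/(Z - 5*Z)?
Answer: 5053/28 ≈ 180.46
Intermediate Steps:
j(Z) = 3/(4*Z) (j(Z) = -3/(Z - 5*Z) = -3*(-1/(4*Z)) = -(-3)/(4*Z) = 3/(4*Z))
X = -17/28 (X = ((¾)/1 - 5)/7 = ((¾)*1 - 5)/7 = (¾ - 5)/7 = (⅐)*(-17/4) = -17/28 ≈ -0.60714)
M - (-11 + X)*9 = 76 - (-11 - 17/28)*9 = 76 - (-325)*9/28 = 76 - 1*(-2925/28) = 76 + 2925/28 = 5053/28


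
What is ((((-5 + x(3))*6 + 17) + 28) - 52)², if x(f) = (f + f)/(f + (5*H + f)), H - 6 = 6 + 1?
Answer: 6713281/5041 ≈ 1331.7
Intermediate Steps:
H = 13 (H = 6 + (6 + 1) = 6 + 7 = 13)
x(f) = 2*f/(65 + 2*f) (x(f) = (f + f)/(f + (5*13 + f)) = (2*f)/(f + (65 + f)) = (2*f)/(65 + 2*f) = 2*f/(65 + 2*f))
((((-5 + x(3))*6 + 17) + 28) - 52)² = ((((-5 + 2*3/(65 + 2*3))*6 + 17) + 28) - 52)² = ((((-5 + 2*3/(65 + 6))*6 + 17) + 28) - 52)² = ((((-5 + 2*3/71)*6 + 17) + 28) - 52)² = ((((-5 + 2*3*(1/71))*6 + 17) + 28) - 52)² = ((((-5 + 6/71)*6 + 17) + 28) - 52)² = (((-349/71*6 + 17) + 28) - 52)² = (((-2094/71 + 17) + 28) - 52)² = ((-887/71 + 28) - 52)² = (1101/71 - 52)² = (-2591/71)² = 6713281/5041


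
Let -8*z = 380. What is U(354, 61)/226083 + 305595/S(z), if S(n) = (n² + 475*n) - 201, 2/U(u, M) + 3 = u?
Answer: -32334042437494/2169807401619 ≈ -14.902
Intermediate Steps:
z = -95/2 (z = -⅛*380 = -95/2 ≈ -47.500)
U(u, M) = 2/(-3 + u)
S(n) = -201 + n² + 475*n
U(354, 61)/226083 + 305595/S(z) = (2/(-3 + 354))/226083 + 305595/(-201 + (-95/2)² + 475*(-95/2)) = (2/351)*(1/226083) + 305595/(-201 + 9025/4 - 45125/2) = (2*(1/351))*(1/226083) + 305595/(-82029/4) = (2/351)*(1/226083) + 305595*(-4/82029) = 2/79355133 - 407460/27343 = -32334042437494/2169807401619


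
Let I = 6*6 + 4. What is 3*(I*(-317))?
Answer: -38040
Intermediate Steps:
I = 40 (I = 36 + 4 = 40)
3*(I*(-317)) = 3*(40*(-317)) = 3*(-12680) = -38040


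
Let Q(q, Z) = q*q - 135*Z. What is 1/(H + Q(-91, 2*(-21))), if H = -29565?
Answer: -1/15614 ≈ -6.4045e-5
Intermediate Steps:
Q(q, Z) = q**2 - 135*Z
1/(H + Q(-91, 2*(-21))) = 1/(-29565 + ((-91)**2 - 270*(-21))) = 1/(-29565 + (8281 - 135*(-42))) = 1/(-29565 + (8281 + 5670)) = 1/(-29565 + 13951) = 1/(-15614) = -1/15614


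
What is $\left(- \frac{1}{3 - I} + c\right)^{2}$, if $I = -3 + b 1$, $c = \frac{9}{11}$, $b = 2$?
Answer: $\frac{625}{1936} \approx 0.32283$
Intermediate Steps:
$c = \frac{9}{11}$ ($c = 9 \cdot \frac{1}{11} = \frac{9}{11} \approx 0.81818$)
$I = -1$ ($I = -3 + 2 \cdot 1 = -3 + 2 = -1$)
$\left(- \frac{1}{3 - I} + c\right)^{2} = \left(- \frac{1}{3 - -1} + \frac{9}{11}\right)^{2} = \left(- \frac{1}{3 + 1} + \frac{9}{11}\right)^{2} = \left(- \frac{1}{4} + \frac{9}{11}\right)^{2} = \left(\frac{25}{44}\right)^{2} = \frac{625}{1936}$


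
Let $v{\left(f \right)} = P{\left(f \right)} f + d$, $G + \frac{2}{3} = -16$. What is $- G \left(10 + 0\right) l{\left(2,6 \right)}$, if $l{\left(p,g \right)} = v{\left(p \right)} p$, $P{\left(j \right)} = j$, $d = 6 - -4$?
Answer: $\frac{14000}{3} \approx 4666.7$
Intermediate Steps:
$G = - \frac{50}{3}$ ($G = - \frac{2}{3} - 16 = - \frac{50}{3} \approx -16.667$)
$d = 10$ ($d = 6 + 4 = 10$)
$v{\left(f \right)} = 10 + f^{2}$ ($v{\left(f \right)} = f f + 10 = f^{2} + 10 = 10 + f^{2}$)
$l{\left(p,g \right)} = p \left(10 + p^{2}\right)$ ($l{\left(p,g \right)} = \left(10 + p^{2}\right) p = p \left(10 + p^{2}\right)$)
$- G \left(10 + 0\right) l{\left(2,6 \right)} = \left(-1\right) \left(- \frac{50}{3}\right) \left(10 + 0\right) 2 \left(10 + 2^{2}\right) = \frac{50}{3} \cdot 10 \cdot 2 \left(10 + 4\right) = \frac{500 \cdot 2 \cdot 14}{3} = \frac{500}{3} \cdot 28 = \frac{14000}{3}$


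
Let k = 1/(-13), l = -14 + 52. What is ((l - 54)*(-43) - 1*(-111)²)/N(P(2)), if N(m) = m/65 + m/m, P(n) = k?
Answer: -9829885/844 ≈ -11647.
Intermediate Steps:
l = 38
k = -1/13 ≈ -0.076923
P(n) = -1/13
N(m) = 1 + m/65 (N(m) = m*(1/65) + 1 = m/65 + 1 = 1 + m/65)
((l - 54)*(-43) - 1*(-111)²)/N(P(2)) = ((38 - 54)*(-43) - 1*(-111)²)/(1 + (1/65)*(-1/13)) = (-16*(-43) - 1*12321)/(1 - 1/845) = (688 - 12321)/(844/845) = -11633*845/844 = -9829885/844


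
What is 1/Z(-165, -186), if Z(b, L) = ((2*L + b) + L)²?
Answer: 1/522729 ≈ 1.9130e-6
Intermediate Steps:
Z(b, L) = (b + 3*L)² (Z(b, L) = ((b + 2*L) + L)² = (b + 3*L)²)
1/Z(-165, -186) = 1/((-165 + 3*(-186))²) = 1/((-165 - 558)²) = 1/((-723)²) = 1/522729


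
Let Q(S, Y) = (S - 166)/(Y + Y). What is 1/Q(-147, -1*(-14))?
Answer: -28/313 ≈ -0.089457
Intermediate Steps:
Q(S, Y) = (-166 + S)/(2*Y) (Q(S, Y) = (-166 + S)/((2*Y)) = (-166 + S)*(1/(2*Y)) = (-166 + S)/(2*Y))
1/Q(-147, -1*(-14)) = 1/((-166 - 147)/(2*((-1*(-14))))) = 1/((½)*(-313)/14) = 1/((½)*(1/14)*(-313)) = 1/(-313/28) = -28/313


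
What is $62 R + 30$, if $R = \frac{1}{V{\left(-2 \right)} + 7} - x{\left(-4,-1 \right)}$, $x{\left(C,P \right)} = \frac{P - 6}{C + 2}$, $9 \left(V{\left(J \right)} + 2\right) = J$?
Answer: $- \frac{7483}{43} \approx -174.02$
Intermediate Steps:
$V{\left(J \right)} = -2 + \frac{J}{9}$
$x{\left(C,P \right)} = \frac{-6 + P}{2 + C}$
$R = - \frac{283}{86}$ ($R = \frac{1}{\left(-2 + \frac{1}{9} \left(-2\right)\right) + 7} - \frac{-6 - 1}{2 - 4} = \frac{1}{\left(-2 - \frac{2}{9}\right) + 7} - \frac{1}{-2} \left(-7\right) = \frac{1}{- \frac{20}{9} + 7} - \left(- \frac{1}{2}\right) \left(-7\right) = \frac{1}{\frac{43}{9}} - \frac{7}{2} = \frac{9}{43} - \frac{7}{2} = - \frac{283}{86} \approx -3.2907$)
$62 R + 30 = 62 \left(- \frac{283}{86}\right) + 30 = - \frac{8773}{43} + 30 = - \frac{7483}{43}$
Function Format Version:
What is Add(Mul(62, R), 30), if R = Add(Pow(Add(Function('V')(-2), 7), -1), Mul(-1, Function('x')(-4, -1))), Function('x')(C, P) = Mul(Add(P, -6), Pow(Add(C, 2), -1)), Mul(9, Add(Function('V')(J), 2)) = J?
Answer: Rational(-7483, 43) ≈ -174.02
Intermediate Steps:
Function('V')(J) = Add(-2, Mul(Rational(1, 9), J))
Function('x')(C, P) = Mul(Pow(Add(2, C), -1), Add(-6, P)) (Function('x')(C, P) = Mul(Add(-6, P), Pow(Add(2, C), -1)) = Mul(Pow(Add(2, C), -1), Add(-6, P)))
R = Rational(-283, 86) (R = Add(Pow(Add(Add(-2, Mul(Rational(1, 9), -2)), 7), -1), Mul(-1, Mul(Pow(Add(2, -4), -1), Add(-6, -1)))) = Add(Pow(Add(Add(-2, Rational(-2, 9)), 7), -1), Mul(-1, Mul(Pow(-2, -1), -7))) = Add(Pow(Add(Rational(-20, 9), 7), -1), Mul(-1, Mul(Rational(-1, 2), -7))) = Add(Pow(Rational(43, 9), -1), Mul(-1, Rational(7, 2))) = Add(Rational(9, 43), Rational(-7, 2)) = Rational(-283, 86) ≈ -3.2907)
Add(Mul(62, R), 30) = Add(Mul(62, Rational(-283, 86)), 30) = Add(Rational(-8773, 43), 30) = Rational(-7483, 43)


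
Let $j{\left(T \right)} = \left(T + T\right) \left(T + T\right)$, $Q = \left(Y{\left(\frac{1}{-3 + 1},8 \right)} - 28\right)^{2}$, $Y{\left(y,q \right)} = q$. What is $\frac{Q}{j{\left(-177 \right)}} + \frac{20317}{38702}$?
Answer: $\frac{640381493}{1212494958} \approx 0.52815$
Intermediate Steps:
$Q = 400$ ($Q = \left(8 - 28\right)^{2} = \left(-20\right)^{2} = 400$)
$j{\left(T \right)} = 4 T^{2}$ ($j{\left(T \right)} = 2 T 2 T = 4 T^{2}$)
$\frac{Q}{j{\left(-177 \right)}} + \frac{20317}{38702} = \frac{400}{4 \left(-177\right)^{2}} + \frac{20317}{38702} = \frac{400}{4 \cdot 31329} + 20317 \cdot \frac{1}{38702} = \frac{400}{125316} + \frac{20317}{38702} = 400 \cdot \frac{1}{125316} + \frac{20317}{38702} = \frac{100}{31329} + \frac{20317}{38702} = \frac{640381493}{1212494958}$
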